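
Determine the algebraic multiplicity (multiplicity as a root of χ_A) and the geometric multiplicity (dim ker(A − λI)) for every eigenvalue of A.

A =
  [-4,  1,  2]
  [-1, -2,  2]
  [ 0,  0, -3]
λ = -3: alg = 3, geom = 2

Step 1 — factor the characteristic polynomial to read off the algebraic multiplicities:
  χ_A(x) = (x + 3)^3

Step 2 — compute geometric multiplicities via the rank-nullity identity g(λ) = n − rank(A − λI):
  rank(A − (-3)·I) = 1, so dim ker(A − (-3)·I) = n − 1 = 2

Summary:
  λ = -3: algebraic multiplicity = 3, geometric multiplicity = 2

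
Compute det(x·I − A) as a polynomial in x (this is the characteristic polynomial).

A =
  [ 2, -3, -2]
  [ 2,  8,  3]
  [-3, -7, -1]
x^3 - 9*x^2 + 27*x - 27

Expanding det(x·I − A) (e.g. by cofactor expansion or by noting that A is similar to its Jordan form J, which has the same characteristic polynomial as A) gives
  χ_A(x) = x^3 - 9*x^2 + 27*x - 27
which factors as (x - 3)^3. The eigenvalues (with algebraic multiplicities) are λ = 3 with multiplicity 3.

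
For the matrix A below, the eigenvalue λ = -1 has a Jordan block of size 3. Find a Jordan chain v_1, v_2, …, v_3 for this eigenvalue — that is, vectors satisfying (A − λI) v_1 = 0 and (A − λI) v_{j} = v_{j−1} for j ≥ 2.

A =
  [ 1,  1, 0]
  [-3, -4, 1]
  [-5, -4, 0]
A Jordan chain for λ = -1 of length 3:
v_1 = (1, -2, -3)ᵀ
v_2 = (2, -3, -5)ᵀ
v_3 = (1, 0, 0)ᵀ

Let N = A − (-1)·I. We want v_3 with N^3 v_3 = 0 but N^2 v_3 ≠ 0; then v_{j-1} := N · v_j for j = 3, …, 2.

Pick v_3 = (1, 0, 0)ᵀ.
Then v_2 = N · v_3 = (2, -3, -5)ᵀ.
Then v_1 = N · v_2 = (1, -2, -3)ᵀ.

Sanity check: (A − (-1)·I) v_1 = (0, 0, 0)ᵀ = 0. ✓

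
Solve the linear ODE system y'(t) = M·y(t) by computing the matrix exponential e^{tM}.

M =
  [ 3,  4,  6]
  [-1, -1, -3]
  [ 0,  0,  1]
e^{tM} =
  [2*t*exp(t) + exp(t), 4*t*exp(t), 6*t*exp(t)]
  [-t*exp(t), -2*t*exp(t) + exp(t), -3*t*exp(t)]
  [0, 0, exp(t)]

Strategy: write M = P · J · P⁻¹ where J is a Jordan canonical form, so e^{tM} = P · e^{tJ} · P⁻¹, and e^{tJ} can be computed block-by-block.

M has Jordan form
J =
  [1, 1, 0]
  [0, 1, 0]
  [0, 0, 1]
(up to reordering of blocks).

Per-block formulas:
  For a 1×1 block at λ = 1: exp(t · [1]) = [e^(1t)].
  For a 2×2 Jordan block J_2(1): exp(t · J_2(1)) = e^(1t)·(I + t·N), where N is the 2×2 nilpotent shift.

After assembling e^{tJ} and conjugating by P, we get:

e^{tM} =
  [2*t*exp(t) + exp(t), 4*t*exp(t), 6*t*exp(t)]
  [-t*exp(t), -2*t*exp(t) + exp(t), -3*t*exp(t)]
  [0, 0, exp(t)]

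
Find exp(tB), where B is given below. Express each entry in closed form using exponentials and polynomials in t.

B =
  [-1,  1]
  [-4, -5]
e^{tB} =
  [2*t*exp(-3*t) + exp(-3*t), t*exp(-3*t)]
  [-4*t*exp(-3*t), -2*t*exp(-3*t) + exp(-3*t)]

Strategy: write B = P · J · P⁻¹ where J is a Jordan canonical form, so e^{tB} = P · e^{tJ} · P⁻¹, and e^{tJ} can be computed block-by-block.

B has Jordan form
J =
  [-3,  1]
  [ 0, -3]
(up to reordering of blocks).

Per-block formulas:
  For a 2×2 Jordan block J_2(-3): exp(t · J_2(-3)) = e^(-3t)·(I + t·N), where N is the 2×2 nilpotent shift.

After assembling e^{tJ} and conjugating by P, we get:

e^{tB} =
  [2*t*exp(-3*t) + exp(-3*t), t*exp(-3*t)]
  [-4*t*exp(-3*t), -2*t*exp(-3*t) + exp(-3*t)]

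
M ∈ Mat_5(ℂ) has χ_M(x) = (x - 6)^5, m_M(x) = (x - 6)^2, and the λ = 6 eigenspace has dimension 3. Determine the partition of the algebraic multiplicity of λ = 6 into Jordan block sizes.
Block sizes for λ = 6: [2, 2, 1]

Step 1 — from the characteristic polynomial, algebraic multiplicity of λ = 6 is 5. From dim ker(M − (6)·I) = 3, there are exactly 3 Jordan blocks for λ = 6.
Step 2 — from the minimal polynomial, the factor (x − 6)^2 tells us the largest block for λ = 6 has size 2.
Step 3 — with total size 5, 3 blocks, and largest block 2, the block sizes (in nonincreasing order) are [2, 2, 1].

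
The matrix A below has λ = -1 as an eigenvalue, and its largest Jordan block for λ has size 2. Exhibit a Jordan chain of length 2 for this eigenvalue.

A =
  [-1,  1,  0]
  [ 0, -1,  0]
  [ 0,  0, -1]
A Jordan chain for λ = -1 of length 2:
v_1 = (1, 0, 0)ᵀ
v_2 = (0, 1, 0)ᵀ

Let N = A − (-1)·I. We want v_2 with N^2 v_2 = 0 but N^1 v_2 ≠ 0; then v_{j-1} := N · v_j for j = 2, …, 2.

Pick v_2 = (0, 1, 0)ᵀ.
Then v_1 = N · v_2 = (1, 0, 0)ᵀ.

Sanity check: (A − (-1)·I) v_1 = (0, 0, 0)ᵀ = 0. ✓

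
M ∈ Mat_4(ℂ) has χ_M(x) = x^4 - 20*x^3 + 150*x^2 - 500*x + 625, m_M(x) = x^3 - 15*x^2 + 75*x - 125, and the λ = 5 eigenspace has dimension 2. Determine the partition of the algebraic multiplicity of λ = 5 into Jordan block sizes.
Block sizes for λ = 5: [3, 1]

Step 1 — from the characteristic polynomial, algebraic multiplicity of λ = 5 is 4. From dim ker(M − (5)·I) = 2, there are exactly 2 Jordan blocks for λ = 5.
Step 2 — from the minimal polynomial, the factor (x − 5)^3 tells us the largest block for λ = 5 has size 3.
Step 3 — with total size 4, 2 blocks, and largest block 3, the block sizes (in nonincreasing order) are [3, 1].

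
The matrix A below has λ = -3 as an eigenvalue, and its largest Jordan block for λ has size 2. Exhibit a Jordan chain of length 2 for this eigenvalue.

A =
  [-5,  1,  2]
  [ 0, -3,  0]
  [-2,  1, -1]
A Jordan chain for λ = -3 of length 2:
v_1 = (-2, 0, -2)ᵀ
v_2 = (1, 0, 0)ᵀ

Let N = A − (-3)·I. We want v_2 with N^2 v_2 = 0 but N^1 v_2 ≠ 0; then v_{j-1} := N · v_j for j = 2, …, 2.

Pick v_2 = (1, 0, 0)ᵀ.
Then v_1 = N · v_2 = (-2, 0, -2)ᵀ.

Sanity check: (A − (-3)·I) v_1 = (0, 0, 0)ᵀ = 0. ✓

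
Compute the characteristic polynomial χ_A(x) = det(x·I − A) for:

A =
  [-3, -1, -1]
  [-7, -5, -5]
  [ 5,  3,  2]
x^3 + 6*x^2 + 12*x + 8

Expanding det(x·I − A) (e.g. by cofactor expansion or by noting that A is similar to its Jordan form J, which has the same characteristic polynomial as A) gives
  χ_A(x) = x^3 + 6*x^2 + 12*x + 8
which factors as (x + 2)^3. The eigenvalues (with algebraic multiplicities) are λ = -2 with multiplicity 3.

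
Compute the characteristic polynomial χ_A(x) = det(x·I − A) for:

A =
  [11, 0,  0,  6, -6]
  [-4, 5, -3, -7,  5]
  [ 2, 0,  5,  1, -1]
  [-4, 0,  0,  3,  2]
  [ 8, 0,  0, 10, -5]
x^5 - 19*x^4 + 130*x^3 - 350*x^2 + 125*x + 625

Expanding det(x·I − A) (e.g. by cofactor expansion or by noting that A is similar to its Jordan form J, which has the same characteristic polynomial as A) gives
  χ_A(x) = x^5 - 19*x^4 + 130*x^3 - 350*x^2 + 125*x + 625
which factors as (x - 5)^4*(x + 1). The eigenvalues (with algebraic multiplicities) are λ = -1 with multiplicity 1, λ = 5 with multiplicity 4.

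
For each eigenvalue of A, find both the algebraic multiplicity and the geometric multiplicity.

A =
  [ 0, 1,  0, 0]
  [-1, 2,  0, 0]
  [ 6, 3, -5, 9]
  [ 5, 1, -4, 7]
λ = 1: alg = 4, geom = 2

Step 1 — factor the characteristic polynomial to read off the algebraic multiplicities:
  χ_A(x) = (x - 1)^4

Step 2 — compute geometric multiplicities via the rank-nullity identity g(λ) = n − rank(A − λI):
  rank(A − (1)·I) = 2, so dim ker(A − (1)·I) = n − 2 = 2

Summary:
  λ = 1: algebraic multiplicity = 4, geometric multiplicity = 2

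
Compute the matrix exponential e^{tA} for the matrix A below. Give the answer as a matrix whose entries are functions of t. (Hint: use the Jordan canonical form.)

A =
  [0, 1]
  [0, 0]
e^{tA} =
  [1, t]
  [0, 1]

Strategy: write A = P · J · P⁻¹ where J is a Jordan canonical form, so e^{tA} = P · e^{tJ} · P⁻¹, and e^{tJ} can be computed block-by-block.

A has Jordan form
J =
  [0, 1]
  [0, 0]
(up to reordering of blocks).

Per-block formulas:
  For a 2×2 Jordan block J_2(0): exp(t · J_2(0)) = e^(0t)·(I + t·N), where N is the 2×2 nilpotent shift.

After assembling e^{tJ} and conjugating by P, we get:

e^{tA} =
  [1, t]
  [0, 1]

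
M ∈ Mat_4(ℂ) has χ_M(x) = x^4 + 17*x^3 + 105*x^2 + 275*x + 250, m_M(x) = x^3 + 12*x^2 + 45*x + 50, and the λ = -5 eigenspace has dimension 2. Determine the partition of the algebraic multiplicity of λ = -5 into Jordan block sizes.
Block sizes for λ = -5: [2, 1]

Step 1 — from the characteristic polynomial, algebraic multiplicity of λ = -5 is 3. From dim ker(M − (-5)·I) = 2, there are exactly 2 Jordan blocks for λ = -5.
Step 2 — from the minimal polynomial, the factor (x + 5)^2 tells us the largest block for λ = -5 has size 2.
Step 3 — with total size 3, 2 blocks, and largest block 2, the block sizes (in nonincreasing order) are [2, 1].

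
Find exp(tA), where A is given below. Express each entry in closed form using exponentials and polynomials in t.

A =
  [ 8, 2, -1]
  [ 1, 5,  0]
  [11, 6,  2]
e^{tA} =
  [3*t*exp(5*t) + exp(5*t), 2*t*exp(5*t), -t*exp(5*t)]
  [3*t^2*exp(5*t)/2 + t*exp(5*t), t^2*exp(5*t) + exp(5*t), -t^2*exp(5*t)/2]
  [3*t^2*exp(5*t) + 11*t*exp(5*t), 2*t^2*exp(5*t) + 6*t*exp(5*t), -t^2*exp(5*t) - 3*t*exp(5*t) + exp(5*t)]

Strategy: write A = P · J · P⁻¹ where J is a Jordan canonical form, so e^{tA} = P · e^{tJ} · P⁻¹, and e^{tJ} can be computed block-by-block.

A has Jordan form
J =
  [5, 1, 0]
  [0, 5, 1]
  [0, 0, 5]
(up to reordering of blocks).

Per-block formulas:
  For a 3×3 Jordan block J_3(5): exp(t · J_3(5)) = e^(5t)·(I + t·N + (t^2/2)·N^2), where N is the 3×3 nilpotent shift.

After assembling e^{tJ} and conjugating by P, we get:

e^{tA} =
  [3*t*exp(5*t) + exp(5*t), 2*t*exp(5*t), -t*exp(5*t)]
  [3*t^2*exp(5*t)/2 + t*exp(5*t), t^2*exp(5*t) + exp(5*t), -t^2*exp(5*t)/2]
  [3*t^2*exp(5*t) + 11*t*exp(5*t), 2*t^2*exp(5*t) + 6*t*exp(5*t), -t^2*exp(5*t) - 3*t*exp(5*t) + exp(5*t)]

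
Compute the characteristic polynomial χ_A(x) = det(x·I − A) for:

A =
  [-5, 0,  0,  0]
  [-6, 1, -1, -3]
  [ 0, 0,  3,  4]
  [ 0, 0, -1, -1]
x^4 + 2*x^3 - 12*x^2 + 14*x - 5

Expanding det(x·I − A) (e.g. by cofactor expansion or by noting that A is similar to its Jordan form J, which has the same characteristic polynomial as A) gives
  χ_A(x) = x^4 + 2*x^3 - 12*x^2 + 14*x - 5
which factors as (x - 1)^3*(x + 5). The eigenvalues (with algebraic multiplicities) are λ = -5 with multiplicity 1, λ = 1 with multiplicity 3.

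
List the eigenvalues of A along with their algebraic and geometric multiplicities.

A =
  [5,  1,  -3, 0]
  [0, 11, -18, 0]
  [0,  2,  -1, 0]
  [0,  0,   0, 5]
λ = 5: alg = 4, geom = 3

Step 1 — factor the characteristic polynomial to read off the algebraic multiplicities:
  χ_A(x) = (x - 5)^4

Step 2 — compute geometric multiplicities via the rank-nullity identity g(λ) = n − rank(A − λI):
  rank(A − (5)·I) = 1, so dim ker(A − (5)·I) = n − 1 = 3

Summary:
  λ = 5: algebraic multiplicity = 4, geometric multiplicity = 3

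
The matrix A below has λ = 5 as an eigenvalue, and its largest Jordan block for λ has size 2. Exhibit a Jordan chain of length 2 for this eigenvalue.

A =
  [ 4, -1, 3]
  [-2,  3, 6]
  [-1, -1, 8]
A Jordan chain for λ = 5 of length 2:
v_1 = (-1, -2, -1)ᵀ
v_2 = (1, 0, 0)ᵀ

Let N = A − (5)·I. We want v_2 with N^2 v_2 = 0 but N^1 v_2 ≠ 0; then v_{j-1} := N · v_j for j = 2, …, 2.

Pick v_2 = (1, 0, 0)ᵀ.
Then v_1 = N · v_2 = (-1, -2, -1)ᵀ.

Sanity check: (A − (5)·I) v_1 = (0, 0, 0)ᵀ = 0. ✓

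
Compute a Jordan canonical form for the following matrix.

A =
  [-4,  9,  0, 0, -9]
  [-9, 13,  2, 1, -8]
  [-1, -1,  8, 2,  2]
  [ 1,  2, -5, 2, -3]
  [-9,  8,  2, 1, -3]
J_1(-4) ⊕ J_3(5) ⊕ J_1(5)

The characteristic polynomial is
  det(x·I − A) = x^5 - 16*x^4 + 70*x^3 + 100*x^2 - 1375*x + 2500 = (x - 5)^4*(x + 4)

Eigenvalues and multiplicities (the geometric multiplicity of λ is n − rank(A − λI), which equals the number of Jordan blocks for λ):
  λ = -4: algebraic multiplicity = 1, geometric multiplicity = 1
  λ = 5: algebraic multiplicity = 4, geometric multiplicity = 2

Determining the block sizes for each eigenvalue:
  λ = -4: one block (gm = 1), so the single block has size am = 1 → block sizes [1]
  λ = 5: with am = 4 and gm = 2, the partition is not yet determined (e.g. several partitions of 4 into 2 parts exist). Let N = A − (5)·I. Computing rank(N^1) = 3, rank(N^2) = 2, rank(N^3) = 1; the number of blocks of size ≥ j is rank(N^{j−1}) − rank(N^j), giving [2, 1, 1]. So we have 1 block(s) of size 3, 1 block(s) of size 1 → block sizes [3, 1]

Assembling the blocks gives a Jordan form
J =
  [-4, 0, 0, 0, 0]
  [ 0, 5, 1, 0, 0]
  [ 0, 0, 5, 1, 0]
  [ 0, 0, 0, 5, 0]
  [ 0, 0, 0, 0, 5]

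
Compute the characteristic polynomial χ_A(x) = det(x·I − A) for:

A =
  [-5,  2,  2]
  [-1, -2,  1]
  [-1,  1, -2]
x^3 + 9*x^2 + 27*x + 27

Expanding det(x·I − A) (e.g. by cofactor expansion or by noting that A is similar to its Jordan form J, which has the same characteristic polynomial as A) gives
  χ_A(x) = x^3 + 9*x^2 + 27*x + 27
which factors as (x + 3)^3. The eigenvalues (with algebraic multiplicities) are λ = -3 with multiplicity 3.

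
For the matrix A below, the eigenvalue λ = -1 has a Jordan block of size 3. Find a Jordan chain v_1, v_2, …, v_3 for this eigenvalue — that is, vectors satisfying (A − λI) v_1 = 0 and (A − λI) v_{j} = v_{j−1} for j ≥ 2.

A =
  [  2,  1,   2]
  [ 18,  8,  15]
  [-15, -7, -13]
A Jordan chain for λ = -1 of length 3:
v_1 = (-3, -9, 9)ᵀ
v_2 = (3, 18, -15)ᵀ
v_3 = (1, 0, 0)ᵀ

Let N = A − (-1)·I. We want v_3 with N^3 v_3 = 0 but N^2 v_3 ≠ 0; then v_{j-1} := N · v_j for j = 3, …, 2.

Pick v_3 = (1, 0, 0)ᵀ.
Then v_2 = N · v_3 = (3, 18, -15)ᵀ.
Then v_1 = N · v_2 = (-3, -9, 9)ᵀ.

Sanity check: (A − (-1)·I) v_1 = (0, 0, 0)ᵀ = 0. ✓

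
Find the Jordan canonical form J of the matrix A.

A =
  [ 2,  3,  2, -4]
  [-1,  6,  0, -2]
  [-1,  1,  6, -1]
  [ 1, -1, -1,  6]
J_2(5) ⊕ J_2(5)

The characteristic polynomial is
  det(x·I − A) = x^4 - 20*x^3 + 150*x^2 - 500*x + 625 = (x - 5)^4

Eigenvalues and multiplicities (the geometric multiplicity of λ is n − rank(A − λI), which equals the number of Jordan blocks for λ):
  λ = 5: algebraic multiplicity = 4, geometric multiplicity = 2

Determining the block sizes for each eigenvalue:
  λ = 5: with am = 4 and gm = 2, the partition is not yet determined (e.g. several partitions of 4 into 2 parts exist). Let N = A − (5)·I. Computing rank(N^1) = 2, rank(N^2) = 0; the number of blocks of size ≥ j is rank(N^{j−1}) − rank(N^j), giving [2, 2]. So we have 2 block(s) of size 2 → block sizes [2, 2]

Assembling the blocks gives a Jordan form
J =
  [5, 1, 0, 0]
  [0, 5, 0, 0]
  [0, 0, 5, 1]
  [0, 0, 0, 5]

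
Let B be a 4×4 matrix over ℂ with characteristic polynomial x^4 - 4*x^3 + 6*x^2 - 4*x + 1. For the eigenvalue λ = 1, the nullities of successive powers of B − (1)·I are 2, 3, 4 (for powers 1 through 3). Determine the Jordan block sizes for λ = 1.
Block sizes for λ = 1: [3, 1]

From the dimensions of kernels of powers, the number of Jordan blocks of size at least j is d_j − d_{j−1} where d_j = dim ker(N^j) (with d_0 = 0). Computing the differences gives [2, 1, 1].
The number of blocks of size exactly k is (#blocks of size ≥ k) − (#blocks of size ≥ k + 1), so the partition is: 1 block(s) of size 1, 1 block(s) of size 3.
In nonincreasing order the block sizes are [3, 1].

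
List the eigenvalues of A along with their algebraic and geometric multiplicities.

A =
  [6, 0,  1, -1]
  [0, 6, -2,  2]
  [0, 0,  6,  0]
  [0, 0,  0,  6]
λ = 6: alg = 4, geom = 3

Step 1 — factor the characteristic polynomial to read off the algebraic multiplicities:
  χ_A(x) = (x - 6)^4

Step 2 — compute geometric multiplicities via the rank-nullity identity g(λ) = n − rank(A − λI):
  rank(A − (6)·I) = 1, so dim ker(A − (6)·I) = n − 1 = 3

Summary:
  λ = 6: algebraic multiplicity = 4, geometric multiplicity = 3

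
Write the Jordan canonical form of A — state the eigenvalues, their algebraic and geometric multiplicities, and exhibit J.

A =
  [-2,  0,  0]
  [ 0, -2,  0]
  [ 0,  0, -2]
J_1(-2) ⊕ J_1(-2) ⊕ J_1(-2)

The characteristic polynomial is
  det(x·I − A) = x^3 + 6*x^2 + 12*x + 8 = (x + 2)^3

Eigenvalues and multiplicities (the geometric multiplicity of λ is n − rank(A − λI), which equals the number of Jordan blocks for λ):
  λ = -2: algebraic multiplicity = 3, geometric multiplicity = 3

Determining the block sizes for each eigenvalue:
  λ = -2: gm = am = 3, so every block has size 1 → block sizes [1, 1, 1]

Assembling the blocks gives a Jordan form
J =
  [-2,  0,  0]
  [ 0, -2,  0]
  [ 0,  0, -2]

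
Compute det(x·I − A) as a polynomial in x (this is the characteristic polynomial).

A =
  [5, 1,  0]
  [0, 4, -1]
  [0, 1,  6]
x^3 - 15*x^2 + 75*x - 125

Expanding det(x·I − A) (e.g. by cofactor expansion or by noting that A is similar to its Jordan form J, which has the same characteristic polynomial as A) gives
  χ_A(x) = x^3 - 15*x^2 + 75*x - 125
which factors as (x - 5)^3. The eigenvalues (with algebraic multiplicities) are λ = 5 with multiplicity 3.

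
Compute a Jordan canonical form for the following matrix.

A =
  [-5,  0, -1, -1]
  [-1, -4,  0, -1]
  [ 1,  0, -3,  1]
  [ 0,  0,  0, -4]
J_3(-4) ⊕ J_1(-4)

The characteristic polynomial is
  det(x·I − A) = x^4 + 16*x^3 + 96*x^2 + 256*x + 256 = (x + 4)^4

Eigenvalues and multiplicities (the geometric multiplicity of λ is n − rank(A − λI), which equals the number of Jordan blocks for λ):
  λ = -4: algebraic multiplicity = 4, geometric multiplicity = 2

Determining the block sizes for each eigenvalue:
  λ = -4: with am = 4 and gm = 2, the partition is not yet determined (e.g. several partitions of 4 into 2 parts exist). Let N = A − (-4)·I. Computing rank(N^1) = 2, rank(N^2) = 1, rank(N^3) = 0; the number of blocks of size ≥ j is rank(N^{j−1}) − rank(N^j), giving [2, 1, 1]. So we have 1 block(s) of size 3, 1 block(s) of size 1 → block sizes [3, 1]

Assembling the blocks gives a Jordan form
J =
  [-4,  1,  0,  0]
  [ 0, -4,  1,  0]
  [ 0,  0, -4,  0]
  [ 0,  0,  0, -4]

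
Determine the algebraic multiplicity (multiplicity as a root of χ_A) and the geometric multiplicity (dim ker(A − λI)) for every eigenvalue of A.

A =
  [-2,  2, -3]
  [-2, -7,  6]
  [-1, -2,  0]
λ = -3: alg = 3, geom = 2

Step 1 — factor the characteristic polynomial to read off the algebraic multiplicities:
  χ_A(x) = (x + 3)^3

Step 2 — compute geometric multiplicities via the rank-nullity identity g(λ) = n − rank(A − λI):
  rank(A − (-3)·I) = 1, so dim ker(A − (-3)·I) = n − 1 = 2

Summary:
  λ = -3: algebraic multiplicity = 3, geometric multiplicity = 2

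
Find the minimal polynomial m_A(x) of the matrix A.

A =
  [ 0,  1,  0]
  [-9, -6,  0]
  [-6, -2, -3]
x^2 + 6*x + 9

The characteristic polynomial is χ_A(x) = (x + 3)^3, so the eigenvalues are known. The minimal polynomial is
  m_A(x) = Π_λ (x − λ)^{k_λ}
where k_λ is the size of the *largest* Jordan block for λ (equivalently, the smallest k with (A − λI)^k v = 0 for every generalised eigenvector v of λ).

  λ = -3: largest Jordan block has size 2, contributing (x + 3)^2

So m_A(x) = (x + 3)^2 = x^2 + 6*x + 9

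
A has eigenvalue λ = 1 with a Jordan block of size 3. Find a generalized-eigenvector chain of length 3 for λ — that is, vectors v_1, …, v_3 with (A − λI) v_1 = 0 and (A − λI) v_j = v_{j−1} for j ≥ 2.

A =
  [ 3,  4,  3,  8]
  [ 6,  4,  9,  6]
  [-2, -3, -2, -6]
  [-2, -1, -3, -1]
A Jordan chain for λ = 1 of length 3:
v_1 = (6, 0, -4, 0)ᵀ
v_2 = (2, 6, -2, -2)ᵀ
v_3 = (1, 0, 0, 0)ᵀ

Let N = A − (1)·I. We want v_3 with N^3 v_3 = 0 but N^2 v_3 ≠ 0; then v_{j-1} := N · v_j for j = 3, …, 2.

Pick v_3 = (1, 0, 0, 0)ᵀ.
Then v_2 = N · v_3 = (2, 6, -2, -2)ᵀ.
Then v_1 = N · v_2 = (6, 0, -4, 0)ᵀ.

Sanity check: (A − (1)·I) v_1 = (0, 0, 0, 0)ᵀ = 0. ✓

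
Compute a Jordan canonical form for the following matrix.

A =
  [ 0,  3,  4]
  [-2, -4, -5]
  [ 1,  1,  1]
J_3(-1)

The characteristic polynomial is
  det(x·I − A) = x^3 + 3*x^2 + 3*x + 1 = (x + 1)^3

Eigenvalues and multiplicities (the geometric multiplicity of λ is n − rank(A − λI), which equals the number of Jordan blocks for λ):
  λ = -1: algebraic multiplicity = 3, geometric multiplicity = 1

Determining the block sizes for each eigenvalue:
  λ = -1: one block (gm = 1), so the single block has size am = 3 → block sizes [3]

Assembling the blocks gives a Jordan form
J =
  [-1,  1,  0]
  [ 0, -1,  1]
  [ 0,  0, -1]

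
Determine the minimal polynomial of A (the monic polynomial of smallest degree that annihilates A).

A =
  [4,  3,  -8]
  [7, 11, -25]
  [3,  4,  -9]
x^3 - 6*x^2 + 12*x - 8

The characteristic polynomial is χ_A(x) = (x - 2)^3, so the eigenvalues are known. The minimal polynomial is
  m_A(x) = Π_λ (x − λ)^{k_λ}
where k_λ is the size of the *largest* Jordan block for λ (equivalently, the smallest k with (A − λI)^k v = 0 for every generalised eigenvector v of λ).

  λ = 2: largest Jordan block has size 3, contributing (x − 2)^3

So m_A(x) = (x - 2)^3 = x^3 - 6*x^2 + 12*x - 8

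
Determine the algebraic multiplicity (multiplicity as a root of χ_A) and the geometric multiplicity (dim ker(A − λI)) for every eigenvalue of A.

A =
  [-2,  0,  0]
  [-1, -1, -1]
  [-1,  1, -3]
λ = -2: alg = 3, geom = 2

Step 1 — factor the characteristic polynomial to read off the algebraic multiplicities:
  χ_A(x) = (x + 2)^3

Step 2 — compute geometric multiplicities via the rank-nullity identity g(λ) = n − rank(A − λI):
  rank(A − (-2)·I) = 1, so dim ker(A − (-2)·I) = n − 1 = 2

Summary:
  λ = -2: algebraic multiplicity = 3, geometric multiplicity = 2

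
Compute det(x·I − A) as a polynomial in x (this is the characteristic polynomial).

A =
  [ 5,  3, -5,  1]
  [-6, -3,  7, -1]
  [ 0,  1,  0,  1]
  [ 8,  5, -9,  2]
x^4 - 4*x^3 + 6*x^2 - 4*x + 1

Expanding det(x·I − A) (e.g. by cofactor expansion or by noting that A is similar to its Jordan form J, which has the same characteristic polynomial as A) gives
  χ_A(x) = x^4 - 4*x^3 + 6*x^2 - 4*x + 1
which factors as (x - 1)^4. The eigenvalues (with algebraic multiplicities) are λ = 1 with multiplicity 4.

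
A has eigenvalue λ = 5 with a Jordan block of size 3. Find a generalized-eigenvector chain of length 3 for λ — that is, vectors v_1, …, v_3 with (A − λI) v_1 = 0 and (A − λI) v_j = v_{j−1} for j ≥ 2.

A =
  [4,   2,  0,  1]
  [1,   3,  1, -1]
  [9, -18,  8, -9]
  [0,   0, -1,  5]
A Jordan chain for λ = 5 of length 3:
v_1 = (3, 6, 0, -9)ᵀ
v_2 = (-1, 1, 9, 0)ᵀ
v_3 = (1, 0, 0, 0)ᵀ

Let N = A − (5)·I. We want v_3 with N^3 v_3 = 0 but N^2 v_3 ≠ 0; then v_{j-1} := N · v_j for j = 3, …, 2.

Pick v_3 = (1, 0, 0, 0)ᵀ.
Then v_2 = N · v_3 = (-1, 1, 9, 0)ᵀ.
Then v_1 = N · v_2 = (3, 6, 0, -9)ᵀ.

Sanity check: (A − (5)·I) v_1 = (0, 0, 0, 0)ᵀ = 0. ✓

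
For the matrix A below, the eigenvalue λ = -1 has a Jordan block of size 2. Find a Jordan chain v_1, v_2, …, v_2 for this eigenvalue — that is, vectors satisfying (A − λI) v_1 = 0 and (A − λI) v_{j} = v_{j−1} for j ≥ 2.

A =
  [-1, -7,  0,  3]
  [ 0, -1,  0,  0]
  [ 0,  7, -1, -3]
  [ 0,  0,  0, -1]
A Jordan chain for λ = -1 of length 2:
v_1 = (-7, 0, 7, 0)ᵀ
v_2 = (0, 1, 0, 0)ᵀ

Let N = A − (-1)·I. We want v_2 with N^2 v_2 = 0 but N^1 v_2 ≠ 0; then v_{j-1} := N · v_j for j = 2, …, 2.

Pick v_2 = (0, 1, 0, 0)ᵀ.
Then v_1 = N · v_2 = (-7, 0, 7, 0)ᵀ.

Sanity check: (A − (-1)·I) v_1 = (0, 0, 0, 0)ᵀ = 0. ✓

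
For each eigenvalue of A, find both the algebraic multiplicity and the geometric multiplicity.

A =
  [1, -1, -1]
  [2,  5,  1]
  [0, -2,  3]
λ = 3: alg = 3, geom = 1

Step 1 — factor the characteristic polynomial to read off the algebraic multiplicities:
  χ_A(x) = (x - 3)^3

Step 2 — compute geometric multiplicities via the rank-nullity identity g(λ) = n − rank(A − λI):
  rank(A − (3)·I) = 2, so dim ker(A − (3)·I) = n − 2 = 1

Summary:
  λ = 3: algebraic multiplicity = 3, geometric multiplicity = 1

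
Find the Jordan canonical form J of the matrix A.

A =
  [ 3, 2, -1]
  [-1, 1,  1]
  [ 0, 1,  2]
J_3(2)

The characteristic polynomial is
  det(x·I − A) = x^3 - 6*x^2 + 12*x - 8 = (x - 2)^3

Eigenvalues and multiplicities (the geometric multiplicity of λ is n − rank(A − λI), which equals the number of Jordan blocks for λ):
  λ = 2: algebraic multiplicity = 3, geometric multiplicity = 1

Determining the block sizes for each eigenvalue:
  λ = 2: one block (gm = 1), so the single block has size am = 3 → block sizes [3]

Assembling the blocks gives a Jordan form
J =
  [2, 1, 0]
  [0, 2, 1]
  [0, 0, 2]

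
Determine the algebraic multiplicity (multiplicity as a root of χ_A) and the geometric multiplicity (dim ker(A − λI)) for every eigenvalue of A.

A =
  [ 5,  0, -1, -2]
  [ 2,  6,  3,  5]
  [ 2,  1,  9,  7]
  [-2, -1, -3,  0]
λ = 5: alg = 4, geom = 2

Step 1 — factor the characteristic polynomial to read off the algebraic multiplicities:
  χ_A(x) = (x - 5)^4

Step 2 — compute geometric multiplicities via the rank-nullity identity g(λ) = n − rank(A − λI):
  rank(A − (5)·I) = 2, so dim ker(A − (5)·I) = n − 2 = 2

Summary:
  λ = 5: algebraic multiplicity = 4, geometric multiplicity = 2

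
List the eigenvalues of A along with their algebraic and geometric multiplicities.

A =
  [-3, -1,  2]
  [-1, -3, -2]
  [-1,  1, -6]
λ = -4: alg = 3, geom = 2

Step 1 — factor the characteristic polynomial to read off the algebraic multiplicities:
  χ_A(x) = (x + 4)^3

Step 2 — compute geometric multiplicities via the rank-nullity identity g(λ) = n − rank(A − λI):
  rank(A − (-4)·I) = 1, so dim ker(A − (-4)·I) = n − 1 = 2

Summary:
  λ = -4: algebraic multiplicity = 3, geometric multiplicity = 2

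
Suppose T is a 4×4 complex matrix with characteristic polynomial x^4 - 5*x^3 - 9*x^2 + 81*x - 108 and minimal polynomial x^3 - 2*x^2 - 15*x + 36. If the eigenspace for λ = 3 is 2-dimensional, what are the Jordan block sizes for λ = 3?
Block sizes for λ = 3: [2, 1]

Step 1 — from the characteristic polynomial, algebraic multiplicity of λ = 3 is 3. From dim ker(T − (3)·I) = 2, there are exactly 2 Jordan blocks for λ = 3.
Step 2 — from the minimal polynomial, the factor (x − 3)^2 tells us the largest block for λ = 3 has size 2.
Step 3 — with total size 3, 2 blocks, and largest block 2, the block sizes (in nonincreasing order) are [2, 1].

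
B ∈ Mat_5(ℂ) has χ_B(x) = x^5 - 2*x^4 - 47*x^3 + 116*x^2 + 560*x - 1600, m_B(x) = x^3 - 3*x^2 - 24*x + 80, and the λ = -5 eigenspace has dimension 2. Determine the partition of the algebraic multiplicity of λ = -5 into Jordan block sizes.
Block sizes for λ = -5: [1, 1]

Step 1 — from the characteristic polynomial, algebraic multiplicity of λ = -5 is 2. From dim ker(B − (-5)·I) = 2, there are exactly 2 Jordan blocks for λ = -5.
Step 2 — from the minimal polynomial, the factor (x + 5) tells us the largest block for λ = -5 has size 1.
Step 3 — with total size 2, 2 blocks, and largest block 1, the block sizes (in nonincreasing order) are [1, 1].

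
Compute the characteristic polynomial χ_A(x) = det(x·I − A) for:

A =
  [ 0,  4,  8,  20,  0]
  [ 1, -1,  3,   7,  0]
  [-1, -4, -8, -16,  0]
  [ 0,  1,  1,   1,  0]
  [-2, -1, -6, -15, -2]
x^5 + 10*x^4 + 40*x^3 + 80*x^2 + 80*x + 32

Expanding det(x·I − A) (e.g. by cofactor expansion or by noting that A is similar to its Jordan form J, which has the same characteristic polynomial as A) gives
  χ_A(x) = x^5 + 10*x^4 + 40*x^3 + 80*x^2 + 80*x + 32
which factors as (x + 2)^5. The eigenvalues (with algebraic multiplicities) are λ = -2 with multiplicity 5.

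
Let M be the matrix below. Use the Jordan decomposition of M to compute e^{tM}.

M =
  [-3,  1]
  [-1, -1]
e^{tM} =
  [-t*exp(-2*t) + exp(-2*t), t*exp(-2*t)]
  [-t*exp(-2*t), t*exp(-2*t) + exp(-2*t)]

Strategy: write M = P · J · P⁻¹ where J is a Jordan canonical form, so e^{tM} = P · e^{tJ} · P⁻¹, and e^{tJ} can be computed block-by-block.

M has Jordan form
J =
  [-2,  1]
  [ 0, -2]
(up to reordering of blocks).

Per-block formulas:
  For a 2×2 Jordan block J_2(-2): exp(t · J_2(-2)) = e^(-2t)·(I + t·N), where N is the 2×2 nilpotent shift.

After assembling e^{tJ} and conjugating by P, we get:

e^{tM} =
  [-t*exp(-2*t) + exp(-2*t), t*exp(-2*t)]
  [-t*exp(-2*t), t*exp(-2*t) + exp(-2*t)]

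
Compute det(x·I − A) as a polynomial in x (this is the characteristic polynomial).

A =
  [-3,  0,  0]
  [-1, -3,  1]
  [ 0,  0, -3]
x^3 + 9*x^2 + 27*x + 27

Expanding det(x·I − A) (e.g. by cofactor expansion or by noting that A is similar to its Jordan form J, which has the same characteristic polynomial as A) gives
  χ_A(x) = x^3 + 9*x^2 + 27*x + 27
which factors as (x + 3)^3. The eigenvalues (with algebraic multiplicities) are λ = -3 with multiplicity 3.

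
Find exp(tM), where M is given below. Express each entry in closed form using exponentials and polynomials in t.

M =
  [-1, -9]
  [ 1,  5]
e^{tM} =
  [-3*t*exp(2*t) + exp(2*t), -9*t*exp(2*t)]
  [t*exp(2*t), 3*t*exp(2*t) + exp(2*t)]

Strategy: write M = P · J · P⁻¹ where J is a Jordan canonical form, so e^{tM} = P · e^{tJ} · P⁻¹, and e^{tJ} can be computed block-by-block.

M has Jordan form
J =
  [2, 1]
  [0, 2]
(up to reordering of blocks).

Per-block formulas:
  For a 2×2 Jordan block J_2(2): exp(t · J_2(2)) = e^(2t)·(I + t·N), where N is the 2×2 nilpotent shift.

After assembling e^{tJ} and conjugating by P, we get:

e^{tM} =
  [-3*t*exp(2*t) + exp(2*t), -9*t*exp(2*t)]
  [t*exp(2*t), 3*t*exp(2*t) + exp(2*t)]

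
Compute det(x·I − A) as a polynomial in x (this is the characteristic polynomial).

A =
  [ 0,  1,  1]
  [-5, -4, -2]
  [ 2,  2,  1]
x^3 + 3*x^2 + 3*x + 1

Expanding det(x·I − A) (e.g. by cofactor expansion or by noting that A is similar to its Jordan form J, which has the same characteristic polynomial as A) gives
  χ_A(x) = x^3 + 3*x^2 + 3*x + 1
which factors as (x + 1)^3. The eigenvalues (with algebraic multiplicities) are λ = -1 with multiplicity 3.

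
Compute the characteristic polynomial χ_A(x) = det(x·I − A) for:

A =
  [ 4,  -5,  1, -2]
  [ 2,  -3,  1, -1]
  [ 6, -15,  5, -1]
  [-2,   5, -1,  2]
x^4 - 8*x^3 + 24*x^2 - 32*x + 16

Expanding det(x·I − A) (e.g. by cofactor expansion or by noting that A is similar to its Jordan form J, which has the same characteristic polynomial as A) gives
  χ_A(x) = x^4 - 8*x^3 + 24*x^2 - 32*x + 16
which factors as (x - 2)^4. The eigenvalues (with algebraic multiplicities) are λ = 2 with multiplicity 4.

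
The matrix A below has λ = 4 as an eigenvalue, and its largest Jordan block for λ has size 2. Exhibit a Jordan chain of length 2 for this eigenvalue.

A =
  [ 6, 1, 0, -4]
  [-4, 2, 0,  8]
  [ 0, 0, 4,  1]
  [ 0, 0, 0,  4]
A Jordan chain for λ = 4 of length 2:
v_1 = (2, -4, 0, 0)ᵀ
v_2 = (1, 0, 0, 0)ᵀ

Let N = A − (4)·I. We want v_2 with N^2 v_2 = 0 but N^1 v_2 ≠ 0; then v_{j-1} := N · v_j for j = 2, …, 2.

Pick v_2 = (1, 0, 0, 0)ᵀ.
Then v_1 = N · v_2 = (2, -4, 0, 0)ᵀ.

Sanity check: (A − (4)·I) v_1 = (0, 0, 0, 0)ᵀ = 0. ✓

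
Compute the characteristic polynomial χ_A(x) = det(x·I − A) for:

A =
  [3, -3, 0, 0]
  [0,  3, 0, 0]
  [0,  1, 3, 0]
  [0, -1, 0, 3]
x^4 - 12*x^3 + 54*x^2 - 108*x + 81

Expanding det(x·I − A) (e.g. by cofactor expansion or by noting that A is similar to its Jordan form J, which has the same characteristic polynomial as A) gives
  χ_A(x) = x^4 - 12*x^3 + 54*x^2 - 108*x + 81
which factors as (x - 3)^4. The eigenvalues (with algebraic multiplicities) are λ = 3 with multiplicity 4.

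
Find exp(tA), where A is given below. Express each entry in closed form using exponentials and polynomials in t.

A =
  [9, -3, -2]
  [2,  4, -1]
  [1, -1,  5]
e^{tA} =
  [t^2*exp(6*t)/2 + 3*t*exp(6*t) + exp(6*t), -t^2*exp(6*t)/2 - 3*t*exp(6*t), -t^2*exp(6*t)/2 - 2*t*exp(6*t)]
  [t^2*exp(6*t)/2 + 2*t*exp(6*t), -t^2*exp(6*t)/2 - 2*t*exp(6*t) + exp(6*t), -t^2*exp(6*t)/2 - t*exp(6*t)]
  [t*exp(6*t), -t*exp(6*t), -t*exp(6*t) + exp(6*t)]

Strategy: write A = P · J · P⁻¹ where J is a Jordan canonical form, so e^{tA} = P · e^{tJ} · P⁻¹, and e^{tJ} can be computed block-by-block.

A has Jordan form
J =
  [6, 1, 0]
  [0, 6, 1]
  [0, 0, 6]
(up to reordering of blocks).

Per-block formulas:
  For a 3×3 Jordan block J_3(6): exp(t · J_3(6)) = e^(6t)·(I + t·N + (t^2/2)·N^2), where N is the 3×3 nilpotent shift.

After assembling e^{tJ} and conjugating by P, we get:

e^{tA} =
  [t^2*exp(6*t)/2 + 3*t*exp(6*t) + exp(6*t), -t^2*exp(6*t)/2 - 3*t*exp(6*t), -t^2*exp(6*t)/2 - 2*t*exp(6*t)]
  [t^2*exp(6*t)/2 + 2*t*exp(6*t), -t^2*exp(6*t)/2 - 2*t*exp(6*t) + exp(6*t), -t^2*exp(6*t)/2 - t*exp(6*t)]
  [t*exp(6*t), -t*exp(6*t), -t*exp(6*t) + exp(6*t)]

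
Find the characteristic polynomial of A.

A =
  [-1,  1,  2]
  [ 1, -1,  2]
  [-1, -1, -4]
x^3 + 6*x^2 + 12*x + 8

Expanding det(x·I − A) (e.g. by cofactor expansion or by noting that A is similar to its Jordan form J, which has the same characteristic polynomial as A) gives
  χ_A(x) = x^3 + 6*x^2 + 12*x + 8
which factors as (x + 2)^3. The eigenvalues (with algebraic multiplicities) are λ = -2 with multiplicity 3.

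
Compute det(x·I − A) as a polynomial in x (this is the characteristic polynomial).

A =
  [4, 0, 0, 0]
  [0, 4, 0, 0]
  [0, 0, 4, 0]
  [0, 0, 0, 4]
x^4 - 16*x^3 + 96*x^2 - 256*x + 256

Expanding det(x·I − A) (e.g. by cofactor expansion or by noting that A is similar to its Jordan form J, which has the same characteristic polynomial as A) gives
  χ_A(x) = x^4 - 16*x^3 + 96*x^2 - 256*x + 256
which factors as (x - 4)^4. The eigenvalues (with algebraic multiplicities) are λ = 4 with multiplicity 4.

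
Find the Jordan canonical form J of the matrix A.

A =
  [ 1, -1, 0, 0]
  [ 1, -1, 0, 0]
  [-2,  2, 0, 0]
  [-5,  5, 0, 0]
J_2(0) ⊕ J_1(0) ⊕ J_1(0)

The characteristic polynomial is
  det(x·I − A) = x^4

Eigenvalues and multiplicities (the geometric multiplicity of λ is n − rank(A − λI), which equals the number of Jordan blocks for λ):
  λ = 0: algebraic multiplicity = 4, geometric multiplicity = 3

Determining the block sizes for each eigenvalue:
  λ = 0: 3 blocks summing to 4 forces exactly one block of size 2 and the rest size 1 → block sizes [2, 1, 1]

Assembling the blocks gives a Jordan form
J =
  [0, 1, 0, 0]
  [0, 0, 0, 0]
  [0, 0, 0, 0]
  [0, 0, 0, 0]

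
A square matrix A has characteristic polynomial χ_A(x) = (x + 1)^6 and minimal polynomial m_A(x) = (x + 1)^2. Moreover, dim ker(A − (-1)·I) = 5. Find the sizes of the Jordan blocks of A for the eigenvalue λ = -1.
Block sizes for λ = -1: [2, 1, 1, 1, 1]

Step 1 — from the characteristic polynomial, algebraic multiplicity of λ = -1 is 6. From dim ker(A − (-1)·I) = 5, there are exactly 5 Jordan blocks for λ = -1.
Step 2 — from the minimal polynomial, the factor (x + 1)^2 tells us the largest block for λ = -1 has size 2.
Step 3 — with total size 6, 5 blocks, and largest block 2, the block sizes (in nonincreasing order) are [2, 1, 1, 1, 1].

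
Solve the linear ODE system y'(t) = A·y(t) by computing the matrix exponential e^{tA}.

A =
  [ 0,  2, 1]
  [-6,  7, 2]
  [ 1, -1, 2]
e^{tA} =
  [-t^2*exp(3*t) - 3*t*exp(3*t) + exp(3*t), t^2*exp(3*t)/2 + 2*t*exp(3*t), t*exp(3*t)]
  [-2*t^2*exp(3*t) - 6*t*exp(3*t), t^2*exp(3*t) + 4*t*exp(3*t) + exp(3*t), 2*t*exp(3*t)]
  [t^2*exp(3*t) + t*exp(3*t), -t^2*exp(3*t)/2 - t*exp(3*t), -t*exp(3*t) + exp(3*t)]

Strategy: write A = P · J · P⁻¹ where J is a Jordan canonical form, so e^{tA} = P · e^{tJ} · P⁻¹, and e^{tJ} can be computed block-by-block.

A has Jordan form
J =
  [3, 1, 0]
  [0, 3, 1]
  [0, 0, 3]
(up to reordering of blocks).

Per-block formulas:
  For a 3×3 Jordan block J_3(3): exp(t · J_3(3)) = e^(3t)·(I + t·N + (t^2/2)·N^2), where N is the 3×3 nilpotent shift.

After assembling e^{tJ} and conjugating by P, we get:

e^{tA} =
  [-t^2*exp(3*t) - 3*t*exp(3*t) + exp(3*t), t^2*exp(3*t)/2 + 2*t*exp(3*t), t*exp(3*t)]
  [-2*t^2*exp(3*t) - 6*t*exp(3*t), t^2*exp(3*t) + 4*t*exp(3*t) + exp(3*t), 2*t*exp(3*t)]
  [t^2*exp(3*t) + t*exp(3*t), -t^2*exp(3*t)/2 - t*exp(3*t), -t*exp(3*t) + exp(3*t)]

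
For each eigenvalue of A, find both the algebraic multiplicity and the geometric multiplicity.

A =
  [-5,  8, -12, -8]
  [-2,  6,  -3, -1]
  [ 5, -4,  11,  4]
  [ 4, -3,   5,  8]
λ = 5: alg = 4, geom = 2

Step 1 — factor the characteristic polynomial to read off the algebraic multiplicities:
  χ_A(x) = (x - 5)^4

Step 2 — compute geometric multiplicities via the rank-nullity identity g(λ) = n − rank(A − λI):
  rank(A − (5)·I) = 2, so dim ker(A − (5)·I) = n − 2 = 2

Summary:
  λ = 5: algebraic multiplicity = 4, geometric multiplicity = 2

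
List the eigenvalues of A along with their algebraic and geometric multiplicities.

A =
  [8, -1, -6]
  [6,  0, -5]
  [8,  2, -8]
λ = 0: alg = 3, geom = 1

Step 1 — factor the characteristic polynomial to read off the algebraic multiplicities:
  χ_A(x) = x^3

Step 2 — compute geometric multiplicities via the rank-nullity identity g(λ) = n − rank(A − λI):
  rank(A − (0)·I) = 2, so dim ker(A − (0)·I) = n − 2 = 1

Summary:
  λ = 0: algebraic multiplicity = 3, geometric multiplicity = 1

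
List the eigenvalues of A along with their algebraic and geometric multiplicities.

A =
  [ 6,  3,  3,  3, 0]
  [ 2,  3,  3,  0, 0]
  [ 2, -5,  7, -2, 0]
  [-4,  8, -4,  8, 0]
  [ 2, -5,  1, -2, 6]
λ = 6: alg = 5, geom = 3

Step 1 — factor the characteristic polynomial to read off the algebraic multiplicities:
  χ_A(x) = (x - 6)^5

Step 2 — compute geometric multiplicities via the rank-nullity identity g(λ) = n − rank(A − λI):
  rank(A − (6)·I) = 2, so dim ker(A − (6)·I) = n − 2 = 3

Summary:
  λ = 6: algebraic multiplicity = 5, geometric multiplicity = 3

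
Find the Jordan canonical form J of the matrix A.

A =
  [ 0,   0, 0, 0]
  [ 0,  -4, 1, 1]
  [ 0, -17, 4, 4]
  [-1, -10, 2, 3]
J_1(0) ⊕ J_3(1)

The characteristic polynomial is
  det(x·I − A) = x^4 - 3*x^3 + 3*x^2 - x = x*(x - 1)^3

Eigenvalues and multiplicities (the geometric multiplicity of λ is n − rank(A − λI), which equals the number of Jordan blocks for λ):
  λ = 0: algebraic multiplicity = 1, geometric multiplicity = 1
  λ = 1: algebraic multiplicity = 3, geometric multiplicity = 1

Determining the block sizes for each eigenvalue:
  λ = 0: one block (gm = 1), so the single block has size am = 1 → block sizes [1]
  λ = 1: one block (gm = 1), so the single block has size am = 3 → block sizes [3]

Assembling the blocks gives a Jordan form
J =
  [0, 0, 0, 0]
  [0, 1, 1, 0]
  [0, 0, 1, 1]
  [0, 0, 0, 1]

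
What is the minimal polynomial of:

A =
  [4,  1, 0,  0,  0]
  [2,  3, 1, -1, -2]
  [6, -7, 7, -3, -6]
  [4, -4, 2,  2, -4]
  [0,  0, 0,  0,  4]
x^3 - 12*x^2 + 48*x - 64

The characteristic polynomial is χ_A(x) = (x - 4)^5, so the eigenvalues are known. The minimal polynomial is
  m_A(x) = Π_λ (x − λ)^{k_λ}
where k_λ is the size of the *largest* Jordan block for λ (equivalently, the smallest k with (A − λI)^k v = 0 for every generalised eigenvector v of λ).

  λ = 4: largest Jordan block has size 3, contributing (x − 4)^3

So m_A(x) = (x - 4)^3 = x^3 - 12*x^2 + 48*x - 64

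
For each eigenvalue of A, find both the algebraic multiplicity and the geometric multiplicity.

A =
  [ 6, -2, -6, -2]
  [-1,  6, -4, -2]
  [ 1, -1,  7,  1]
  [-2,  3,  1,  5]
λ = 6: alg = 4, geom = 2

Step 1 — factor the characteristic polynomial to read off the algebraic multiplicities:
  χ_A(x) = (x - 6)^4

Step 2 — compute geometric multiplicities via the rank-nullity identity g(λ) = n − rank(A − λI):
  rank(A − (6)·I) = 2, so dim ker(A − (6)·I) = n − 2 = 2

Summary:
  λ = 6: algebraic multiplicity = 4, geometric multiplicity = 2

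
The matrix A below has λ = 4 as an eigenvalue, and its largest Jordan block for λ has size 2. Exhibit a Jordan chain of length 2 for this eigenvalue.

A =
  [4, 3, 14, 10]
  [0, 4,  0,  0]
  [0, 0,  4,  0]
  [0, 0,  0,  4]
A Jordan chain for λ = 4 of length 2:
v_1 = (3, 0, 0, 0)ᵀ
v_2 = (0, 1, 0, 0)ᵀ

Let N = A − (4)·I. We want v_2 with N^2 v_2 = 0 but N^1 v_2 ≠ 0; then v_{j-1} := N · v_j for j = 2, …, 2.

Pick v_2 = (0, 1, 0, 0)ᵀ.
Then v_1 = N · v_2 = (3, 0, 0, 0)ᵀ.

Sanity check: (A − (4)·I) v_1 = (0, 0, 0, 0)ᵀ = 0. ✓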